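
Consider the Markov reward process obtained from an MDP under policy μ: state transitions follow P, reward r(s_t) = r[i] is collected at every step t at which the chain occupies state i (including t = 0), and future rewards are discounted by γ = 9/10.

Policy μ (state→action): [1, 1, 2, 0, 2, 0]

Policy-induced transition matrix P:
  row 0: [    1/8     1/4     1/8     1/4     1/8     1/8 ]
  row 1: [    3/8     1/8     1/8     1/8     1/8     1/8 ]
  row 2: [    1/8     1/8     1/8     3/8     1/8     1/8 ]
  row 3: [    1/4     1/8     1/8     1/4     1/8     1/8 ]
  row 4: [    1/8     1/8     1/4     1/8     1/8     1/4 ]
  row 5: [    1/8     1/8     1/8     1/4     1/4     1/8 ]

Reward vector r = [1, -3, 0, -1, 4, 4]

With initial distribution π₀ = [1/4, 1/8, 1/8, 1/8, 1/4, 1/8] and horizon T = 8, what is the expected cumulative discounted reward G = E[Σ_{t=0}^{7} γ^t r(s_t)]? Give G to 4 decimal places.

G = 4.3541

t=0: π = [0.2500, 0.1250, 0.1250, 0.1250, 0.2500, 0.1250], E[r] = 1.2500, γ^t·E[r] = 1.250000, running G = 1.250000
t=1: π = [0.1719, 0.1563, 0.1563, 0.2188, 0.1406, 0.1563], E[r] = 0.6719, γ^t·E[r] = 0.604688, running G = 1.854688
t=2: π = [0.1914, 0.1465, 0.1426, 0.2324, 0.1445, 0.1426], E[r] = 0.6680, γ^t·E[r] = 0.541055, running G = 2.395742
t=3: π = [0.1907, 0.1489, 0.1431, 0.2314, 0.1428, 0.1431], E[r] = 0.6560, γ^t·E[r] = 0.478228, running G = 2.873970
t=4: π = [0.1912, 0.1488, 0.1429, 0.2314, 0.1429, 0.1429], E[r] = 0.6562, γ^t·E[r] = 0.430526, running G = 3.304496
t=5: π = [0.1911, 0.1489, 0.1429, 0.2314, 0.1429, 0.1429], E[r] = 0.6559, γ^t·E[r] = 0.387318, running G = 3.691814
t=6: π = [0.1911, 0.1489, 0.1429, 0.2314, 0.1429, 0.1429], E[r] = 0.6559, γ^t·E[r] = 0.348594, running G = 4.040408
t=7: π = [0.1911, 0.1489, 0.1429, 0.2314, 0.1429, 0.1429], E[r] = 0.6559, γ^t·E[r] = 0.313732, running G = 4.354140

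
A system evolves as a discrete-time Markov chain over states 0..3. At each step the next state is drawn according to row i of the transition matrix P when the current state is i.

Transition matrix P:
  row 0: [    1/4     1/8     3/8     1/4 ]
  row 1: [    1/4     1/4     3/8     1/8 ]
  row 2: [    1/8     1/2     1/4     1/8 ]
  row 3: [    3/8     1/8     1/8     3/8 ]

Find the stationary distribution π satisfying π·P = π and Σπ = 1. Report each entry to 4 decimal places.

π = [0.2399, 0.2660, 0.2874, 0.2067]

Balance equations π_j = Σ_i π_i·P[i][j]:
  π_0 = 1/4·π_0 + 1/4·π_1 + 1/8·π_2 + 3/8·π_3
  π_1 = 1/8·π_0 + 1/4·π_1 + 1/2·π_2 + 1/8·π_3
  π_2 = 3/8·π_0 + 3/8·π_1 + 1/4·π_2 + 1/8·π_3
  normalize: π_0 + π_1 + π_2 + π_3 = 1
Solving the linear system gives exactly π = [101/421, 112/421, 121/421, 87/421].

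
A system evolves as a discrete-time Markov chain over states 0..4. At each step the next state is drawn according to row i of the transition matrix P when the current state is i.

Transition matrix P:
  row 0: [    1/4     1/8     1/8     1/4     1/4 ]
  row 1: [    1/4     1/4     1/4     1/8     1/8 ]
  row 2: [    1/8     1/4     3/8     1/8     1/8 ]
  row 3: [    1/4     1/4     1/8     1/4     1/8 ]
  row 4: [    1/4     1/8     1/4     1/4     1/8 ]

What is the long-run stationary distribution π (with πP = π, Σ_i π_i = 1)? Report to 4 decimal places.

Balance equations π_j = Σ_i π_i·P[i][j]:
  π_0 = 1/4·π_0 + 1/4·π_1 + 1/8·π_2 + 1/4·π_3 + 1/4·π_4
  π_1 = 1/8·π_0 + 1/4·π_1 + 1/4·π_2 + 1/4·π_3 + 1/8·π_4
  π_2 = 1/8·π_0 + 1/4·π_1 + 3/8·π_2 + 1/8·π_3 + 1/4·π_4
  π_3 = 1/4·π_0 + 1/8·π_1 + 1/8·π_2 + 1/4·π_3 + 1/4·π_4
  normalize: π_0 + π_1 + π_2 + π_3 + π_4 = 1
Solving the linear system gives exactly π = [681/3071, 624/3071, 694/3071, 603/3071, 469/3071].

π = [0.2218, 0.2032, 0.2260, 0.1964, 0.1527]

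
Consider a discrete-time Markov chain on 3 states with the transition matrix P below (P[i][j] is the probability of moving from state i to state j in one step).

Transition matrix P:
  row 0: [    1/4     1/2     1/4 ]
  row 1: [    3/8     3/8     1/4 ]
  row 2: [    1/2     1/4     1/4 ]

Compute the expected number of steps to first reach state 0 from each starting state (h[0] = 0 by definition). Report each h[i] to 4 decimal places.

h = [0.0000, 2.4615, 2.1538]

First-step conditioning: h[0] = 0; for i ≠ 0, h[i] = 1 + Σ_k P[i][k]·h[k].
  h[1] = 1 + 3/8·h[1] + 1/4·h[2]
  h[2] = 1 + 1/4·h[1] + 1/4·h[2]
Solving the 2×2 linear system over states ≠ 0 gives exactly h = [0, 32/13, 28/13] (h[0] = 0 is the target).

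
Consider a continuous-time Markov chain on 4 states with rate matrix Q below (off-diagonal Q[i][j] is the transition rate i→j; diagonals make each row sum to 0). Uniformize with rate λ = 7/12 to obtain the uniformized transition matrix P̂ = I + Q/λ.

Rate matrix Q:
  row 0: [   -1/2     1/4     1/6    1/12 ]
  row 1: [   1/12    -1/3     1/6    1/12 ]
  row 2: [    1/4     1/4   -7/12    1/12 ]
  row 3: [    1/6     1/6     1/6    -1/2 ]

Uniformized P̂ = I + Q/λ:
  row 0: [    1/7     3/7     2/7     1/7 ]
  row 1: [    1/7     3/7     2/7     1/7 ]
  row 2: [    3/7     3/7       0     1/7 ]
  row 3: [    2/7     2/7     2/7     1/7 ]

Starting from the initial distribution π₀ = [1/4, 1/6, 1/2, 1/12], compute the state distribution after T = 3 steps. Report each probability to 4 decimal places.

t=0: π = [0.2500, 0.1667, 0.5000, 0.0833]
t=1: π = [0.2976, 0.4167, 0.1429, 0.1429]
t=2: π = [0.2041, 0.4082, 0.2449, 0.1429]
t=3: π = [0.2332, 0.4082, 0.2157, 0.1429]

π = [0.2332, 0.4082, 0.2157, 0.1429]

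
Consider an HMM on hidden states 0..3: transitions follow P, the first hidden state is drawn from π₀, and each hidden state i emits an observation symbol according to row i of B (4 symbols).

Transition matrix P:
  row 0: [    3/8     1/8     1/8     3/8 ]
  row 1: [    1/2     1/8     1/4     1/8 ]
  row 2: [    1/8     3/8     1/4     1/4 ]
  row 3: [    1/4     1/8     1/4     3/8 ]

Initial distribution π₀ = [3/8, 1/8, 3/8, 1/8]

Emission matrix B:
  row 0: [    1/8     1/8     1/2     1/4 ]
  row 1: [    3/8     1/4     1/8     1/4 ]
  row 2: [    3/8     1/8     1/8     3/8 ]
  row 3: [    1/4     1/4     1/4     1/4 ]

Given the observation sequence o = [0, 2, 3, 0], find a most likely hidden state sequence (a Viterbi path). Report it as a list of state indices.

path = [2, 3, 2, 1]

t=0: δ = [4.688e-02, 4.688e-02, 1.406e-01, 3.125e-02]  (obs o_0=0)
t=1: δ = [1.172e-02, 6.592e-03, 4.395e-03, 8.789e-03]  ψ = [1, 2, 2, 2]  (obs o_1=2)
t=2: δ = [1.099e-03, 4.120e-04, 8.240e-04, 1.099e-03]  ψ = [0, 2, 3, 0]  (obs o_2=3)
t=3: δ = [5.150e-05, 1.159e-04, 1.030e-04, 1.030e-04]  ψ = [0, 2, 3, 0]  (obs o_3=0)
backtrack: best end state = 1; path = [2, 3, 2, 1]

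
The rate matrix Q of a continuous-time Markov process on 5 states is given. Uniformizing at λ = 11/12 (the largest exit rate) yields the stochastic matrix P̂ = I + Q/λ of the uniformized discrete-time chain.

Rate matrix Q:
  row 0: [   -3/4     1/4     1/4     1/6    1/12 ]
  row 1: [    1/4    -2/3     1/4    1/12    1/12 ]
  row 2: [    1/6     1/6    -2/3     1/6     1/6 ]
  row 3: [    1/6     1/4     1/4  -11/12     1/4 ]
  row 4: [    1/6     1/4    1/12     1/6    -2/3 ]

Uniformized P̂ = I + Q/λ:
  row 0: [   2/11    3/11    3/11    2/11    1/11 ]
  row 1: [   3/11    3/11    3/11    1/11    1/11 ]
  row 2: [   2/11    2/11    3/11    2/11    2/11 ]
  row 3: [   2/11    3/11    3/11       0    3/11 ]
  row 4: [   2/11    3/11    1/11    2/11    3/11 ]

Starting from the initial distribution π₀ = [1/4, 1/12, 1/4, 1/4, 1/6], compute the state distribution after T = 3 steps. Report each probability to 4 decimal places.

t=0: π = [0.2500, 0.0833, 0.2500, 0.2500, 0.1667]
t=1: π = [0.1894, 0.2500, 0.2424, 0.1288, 0.1894]
t=2: π = [0.2045, 0.2507, 0.2383, 0.1357, 0.1708]
t=3: π = [0.2046, 0.2511, 0.2417, 0.1344, 0.1683]

π = [0.2046, 0.2511, 0.2417, 0.1344, 0.1683]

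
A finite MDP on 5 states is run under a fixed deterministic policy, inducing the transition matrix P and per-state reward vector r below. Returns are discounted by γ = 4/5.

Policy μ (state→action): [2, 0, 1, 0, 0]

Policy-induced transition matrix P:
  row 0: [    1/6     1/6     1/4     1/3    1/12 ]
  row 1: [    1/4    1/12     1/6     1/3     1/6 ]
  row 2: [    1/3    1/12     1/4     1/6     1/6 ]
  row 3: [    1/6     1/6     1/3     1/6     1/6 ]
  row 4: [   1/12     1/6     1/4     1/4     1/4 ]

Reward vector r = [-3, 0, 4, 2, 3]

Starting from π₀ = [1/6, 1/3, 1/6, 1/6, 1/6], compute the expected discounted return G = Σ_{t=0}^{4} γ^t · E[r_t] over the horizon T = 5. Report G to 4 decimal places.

G = 4.2405

t=0: π = [0.1667, 0.3333, 0.1667, 0.1667, 0.1667], E[r] = 1.0000, γ^t·E[r] = 1.000000, running G = 1.000000
t=1: π = [0.2083, 0.1250, 0.2361, 0.2639, 0.1667], E[r] = 1.3472, γ^t·E[r] = 1.077778, running G = 2.077778
t=2: π = [0.2025, 0.1366, 0.2616, 0.2361, 0.1632], E[r] = 1.4005, γ^t·E[r] = 0.896296, running G = 2.974074
t=3: π = [0.2080, 0.1335, 0.2583, 0.2368, 0.1634], E[r] = 1.3728, γ^t·E[r] = 0.702864, running G = 3.676938
t=4: π = [0.2072, 0.1340, 0.2586, 0.2372, 0.1629], E[r] = 1.3760, γ^t·E[r] = 0.563612, running G = 4.240550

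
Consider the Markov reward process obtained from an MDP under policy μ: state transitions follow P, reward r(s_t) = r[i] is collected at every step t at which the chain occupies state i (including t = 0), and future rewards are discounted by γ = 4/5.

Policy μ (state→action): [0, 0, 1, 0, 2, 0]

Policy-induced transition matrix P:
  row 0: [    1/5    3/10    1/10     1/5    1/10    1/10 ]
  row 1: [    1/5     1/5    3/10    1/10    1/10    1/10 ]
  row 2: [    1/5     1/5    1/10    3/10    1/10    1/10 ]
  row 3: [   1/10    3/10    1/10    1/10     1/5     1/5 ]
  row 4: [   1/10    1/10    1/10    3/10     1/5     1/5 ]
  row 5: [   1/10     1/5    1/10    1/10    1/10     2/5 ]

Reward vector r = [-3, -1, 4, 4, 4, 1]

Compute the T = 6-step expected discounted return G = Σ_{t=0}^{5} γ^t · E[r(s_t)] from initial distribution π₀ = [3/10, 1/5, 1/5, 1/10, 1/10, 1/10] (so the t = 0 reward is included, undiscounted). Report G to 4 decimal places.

t=0: π = [0.3000, 0.2000, 0.2000, 0.1000, 0.1000, 0.1000], E[r] = 0.6000, γ^t·E[r] = 0.600000, running G = 0.600000
t=1: π = [0.1700, 0.2300, 0.1400, 0.1900, 0.1200, 0.1500], E[r] = 1.2100, γ^t·E[r] = 0.968000, running G = 1.568000
t=2: π = [0.1540, 0.2240, 0.1460, 0.1690, 0.1310, 0.1760], E[r] = 1.2740, γ^t·E[r] = 0.815360, running G = 2.383360
t=3: π = [0.1524, 0.2192, 0.1448, 0.1708, 0.1300, 0.1828], E[r] = 1.2888, γ^t·E[r] = 0.659866, running G = 3.043226
t=4: π = [0.1516, 0.2193, 0.1438, 0.1702, 0.1301, 0.1849], E[r] = 1.2872, γ^t·E[r] = 0.527221, running G = 3.570446
t=5: π = [0.1515, 0.2192, 0.1439, 0.1699, 0.1300, 0.1855], E[r] = 1.2872, γ^t·E[r] = 0.421805, running G = 3.992252

G = 3.9923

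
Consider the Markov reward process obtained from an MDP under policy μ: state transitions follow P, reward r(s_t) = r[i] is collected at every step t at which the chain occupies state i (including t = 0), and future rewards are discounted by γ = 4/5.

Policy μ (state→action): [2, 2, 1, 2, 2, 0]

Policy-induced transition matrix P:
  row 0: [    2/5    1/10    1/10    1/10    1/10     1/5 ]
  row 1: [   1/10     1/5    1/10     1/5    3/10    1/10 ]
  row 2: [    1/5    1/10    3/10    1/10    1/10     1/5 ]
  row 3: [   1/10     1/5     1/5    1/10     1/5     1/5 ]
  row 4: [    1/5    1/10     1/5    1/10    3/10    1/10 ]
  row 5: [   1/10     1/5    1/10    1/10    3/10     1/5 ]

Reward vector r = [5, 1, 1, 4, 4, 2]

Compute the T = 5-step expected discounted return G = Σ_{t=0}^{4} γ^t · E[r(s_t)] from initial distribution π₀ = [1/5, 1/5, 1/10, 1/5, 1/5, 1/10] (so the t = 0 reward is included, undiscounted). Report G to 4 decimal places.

G = 10.0477

t=0: π = [0.2000, 0.2000, 0.1000, 0.2000, 0.2000, 0.1000], E[r] = 3.1000, γ^t·E[r] = 3.100000, running G = 3.100000
t=1: π = [0.1900, 0.1500, 0.1600, 0.1200, 0.2200, 0.1600], E[r] = 2.9400, γ^t·E[r] = 2.352000, running G = 5.452000
t=2: π = [0.1950, 0.1430, 0.1660, 0.1150, 0.2180, 0.1630], E[r] = 2.9420, γ^t·E[r] = 1.882880, running G = 7.334880
t=3: π = [0.1969, 0.1421, 0.1665, 0.1143, 0.2163, 0.1639], E[r] = 2.9433, γ^t·E[r] = 1.506970, running G = 8.841850
t=4: π = [0.1974, 0.1420, 0.1664, 0.1142, 0.2159, 0.1642], E[r] = 2.9439, γ^t·E[r] = 1.205805, running G = 10.047655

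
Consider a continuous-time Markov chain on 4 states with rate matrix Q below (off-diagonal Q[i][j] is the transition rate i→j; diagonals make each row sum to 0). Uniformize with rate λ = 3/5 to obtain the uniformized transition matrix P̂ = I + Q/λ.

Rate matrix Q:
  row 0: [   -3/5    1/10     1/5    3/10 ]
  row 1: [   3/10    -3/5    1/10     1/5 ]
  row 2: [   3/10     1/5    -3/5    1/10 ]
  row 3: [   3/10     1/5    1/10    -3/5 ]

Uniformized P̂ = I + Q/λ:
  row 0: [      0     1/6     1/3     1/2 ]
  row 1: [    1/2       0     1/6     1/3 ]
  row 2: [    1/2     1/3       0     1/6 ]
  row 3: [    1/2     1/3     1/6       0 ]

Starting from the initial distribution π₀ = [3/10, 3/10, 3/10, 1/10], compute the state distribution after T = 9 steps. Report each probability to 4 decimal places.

t=0: π = [0.3000, 0.3000, 0.3000, 0.1000]
t=1: π = [0.3500, 0.1833, 0.1667, 0.3000]
t=2: π = [0.3250, 0.2139, 0.1972, 0.2639]
t=3: π = [0.3375, 0.2079, 0.1880, 0.2667]
t=4: π = [0.3313, 0.2078, 0.1916, 0.2694]
t=5: π = [0.3344, 0.2089, 0.1899, 0.2668]
t=6: π = [0.3328, 0.2080, 0.1907, 0.2685]
t=7: π = [0.3336, 0.2085, 0.1903, 0.2675]
t=8: π = [0.3332, 0.2082, 0.1905, 0.2680]
t=9: π = [0.3334, 0.2084, 0.1904, 0.2678]

π = [0.3334, 0.2084, 0.1904, 0.2678]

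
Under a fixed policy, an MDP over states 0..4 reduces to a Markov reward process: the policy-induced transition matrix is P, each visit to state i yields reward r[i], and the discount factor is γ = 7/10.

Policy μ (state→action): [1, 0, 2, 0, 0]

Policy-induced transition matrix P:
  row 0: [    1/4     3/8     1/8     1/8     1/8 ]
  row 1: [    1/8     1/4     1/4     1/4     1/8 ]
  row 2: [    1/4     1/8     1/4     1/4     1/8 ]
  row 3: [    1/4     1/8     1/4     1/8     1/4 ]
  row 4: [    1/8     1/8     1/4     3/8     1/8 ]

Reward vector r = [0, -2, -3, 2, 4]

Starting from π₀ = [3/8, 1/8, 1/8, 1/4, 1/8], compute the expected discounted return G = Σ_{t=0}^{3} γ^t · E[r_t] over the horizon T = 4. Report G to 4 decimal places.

G = 0.2812

t=0: π = [0.3750, 0.1250, 0.1250, 0.2500, 0.1250], E[r] = 0.3750, γ^t·E[r] = 0.375000, running G = 0.375000
t=1: π = [0.2188, 0.2344, 0.2031, 0.1875, 0.1563], E[r] = -0.0781, γ^t·E[r] = -0.054688, running G = 0.320313
t=2: π = [0.2012, 0.2090, 0.2227, 0.2188, 0.1484], E[r] = -0.0547, γ^t·E[r] = -0.026797, running G = 0.293516
t=3: π = [0.2053, 0.2014, 0.2249, 0.2161, 0.1523], E[r] = -0.0359, γ^t·E[r] = -0.012310, running G = 0.281206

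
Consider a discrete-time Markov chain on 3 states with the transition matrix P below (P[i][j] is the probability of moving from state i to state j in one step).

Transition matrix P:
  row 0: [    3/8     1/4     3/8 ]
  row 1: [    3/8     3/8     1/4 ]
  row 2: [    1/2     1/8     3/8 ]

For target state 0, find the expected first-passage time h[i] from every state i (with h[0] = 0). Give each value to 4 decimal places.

First-step conditioning: h[0] = 0; for i ≠ 0, h[i] = 1 + Σ_k P[i][k]·h[k].
  h[1] = 1 + 3/8·h[1] + 1/4·h[2]
  h[2] = 1 + 1/8·h[1] + 3/8·h[2]
Solving the 2×2 linear system over states ≠ 0 gives exactly h = [0, 56/23, 48/23] (h[0] = 0 is the target).

h = [0.0000, 2.4348, 2.0870]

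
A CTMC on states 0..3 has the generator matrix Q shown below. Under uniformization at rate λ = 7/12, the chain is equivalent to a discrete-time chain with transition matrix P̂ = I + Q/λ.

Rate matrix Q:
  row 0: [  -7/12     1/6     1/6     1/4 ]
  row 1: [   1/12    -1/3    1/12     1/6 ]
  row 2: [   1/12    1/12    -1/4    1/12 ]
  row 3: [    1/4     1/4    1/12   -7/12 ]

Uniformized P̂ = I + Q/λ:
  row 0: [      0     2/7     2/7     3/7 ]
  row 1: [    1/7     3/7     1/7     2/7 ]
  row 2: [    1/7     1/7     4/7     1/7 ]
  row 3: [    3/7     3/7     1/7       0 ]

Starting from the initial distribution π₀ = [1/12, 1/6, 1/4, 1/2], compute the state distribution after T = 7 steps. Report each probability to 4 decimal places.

π = [0.1780, 0.3194, 0.2941, 0.2085]

t=0: π = [0.0833, 0.1667, 0.2500, 0.5000]
t=1: π = [0.2738, 0.3452, 0.2619, 0.1190]
t=2: π = [0.1378, 0.3146, 0.2942, 0.2534]
t=3: π = [0.1956, 0.3248, 0.2886, 0.1910]
t=4: π = [0.1695, 0.3182, 0.2945, 0.2179]
t=5: π = [0.1809, 0.3202, 0.2933, 0.2056]
t=6: π = [0.1758, 0.3189, 0.2944, 0.2109]
t=7: π = [0.1780, 0.3194, 0.2941, 0.2085]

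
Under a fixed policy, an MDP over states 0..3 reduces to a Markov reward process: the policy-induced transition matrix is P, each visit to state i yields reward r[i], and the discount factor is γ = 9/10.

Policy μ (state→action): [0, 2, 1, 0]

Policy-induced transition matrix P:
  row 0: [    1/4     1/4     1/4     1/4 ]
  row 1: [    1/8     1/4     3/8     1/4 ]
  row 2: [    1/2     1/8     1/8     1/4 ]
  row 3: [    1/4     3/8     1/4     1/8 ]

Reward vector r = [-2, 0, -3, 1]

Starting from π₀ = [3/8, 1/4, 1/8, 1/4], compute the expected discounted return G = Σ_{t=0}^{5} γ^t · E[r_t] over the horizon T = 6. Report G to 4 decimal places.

t=0: π = [0.3750, 0.2500, 0.1250, 0.2500], E[r] = -0.8750, γ^t·E[r] = -0.875000, running G = -0.875000
t=1: π = [0.2500, 0.2656, 0.2656, 0.2188], E[r] = -1.0781, γ^t·E[r] = -0.970313, running G = -1.845313
t=2: π = [0.2832, 0.2441, 0.2500, 0.2227], E[r] = -1.0938, γ^t·E[r] = -0.885938, running G = -2.731250
t=3: π = [0.2820, 0.2466, 0.2493, 0.2222], E[r] = -1.0896, γ^t·E[r] = -0.794318, running G = -3.525568
t=4: π = [0.2815, 0.2466, 0.2497, 0.2222], E[r] = -1.0898, γ^t·E[r] = -0.714986, running G = -4.240555
t=5: π = [0.2816, 0.2466, 0.2496, 0.2222], E[r] = -1.0898, γ^t·E[r] = -0.643524, running G = -4.884078

G = -4.8841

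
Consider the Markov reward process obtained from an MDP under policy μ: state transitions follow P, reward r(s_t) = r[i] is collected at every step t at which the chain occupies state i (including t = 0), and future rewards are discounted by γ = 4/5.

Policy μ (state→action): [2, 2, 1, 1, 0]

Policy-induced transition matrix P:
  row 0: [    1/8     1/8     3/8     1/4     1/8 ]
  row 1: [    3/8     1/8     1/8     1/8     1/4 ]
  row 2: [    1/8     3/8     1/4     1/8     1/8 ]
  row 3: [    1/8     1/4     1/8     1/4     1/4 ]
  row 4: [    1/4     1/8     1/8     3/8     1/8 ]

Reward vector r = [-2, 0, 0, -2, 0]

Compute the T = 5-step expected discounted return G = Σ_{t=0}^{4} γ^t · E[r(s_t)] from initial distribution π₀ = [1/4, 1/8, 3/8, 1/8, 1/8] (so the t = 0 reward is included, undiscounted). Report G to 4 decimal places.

t=0: π = [0.2500, 0.1250, 0.3750, 0.1250, 0.1250], E[r] = -0.7500, γ^t·E[r] = -0.750000, running G = -0.750000
t=1: π = [0.1719, 0.2344, 0.2344, 0.2031, 0.1563], E[r] = -0.7500, γ^t·E[r] = -0.600000, running G = -1.350000
t=2: π = [0.2031, 0.2090, 0.1973, 0.2109, 0.1797], E[r] = -0.8281, γ^t·E[r] = -0.530000, running G = -1.880000
t=3: π = [0.1997, 0.2007, 0.2004, 0.2217, 0.1775], E[r] = -0.8428, γ^t·E[r] = -0.431500, running G = -2.311500
t=4: π = [0.1974, 0.2028, 0.2000, 0.2220, 0.1778], E[r] = -0.8388, γ^t·E[r] = -0.343575, running G = -2.655075

G = -2.6551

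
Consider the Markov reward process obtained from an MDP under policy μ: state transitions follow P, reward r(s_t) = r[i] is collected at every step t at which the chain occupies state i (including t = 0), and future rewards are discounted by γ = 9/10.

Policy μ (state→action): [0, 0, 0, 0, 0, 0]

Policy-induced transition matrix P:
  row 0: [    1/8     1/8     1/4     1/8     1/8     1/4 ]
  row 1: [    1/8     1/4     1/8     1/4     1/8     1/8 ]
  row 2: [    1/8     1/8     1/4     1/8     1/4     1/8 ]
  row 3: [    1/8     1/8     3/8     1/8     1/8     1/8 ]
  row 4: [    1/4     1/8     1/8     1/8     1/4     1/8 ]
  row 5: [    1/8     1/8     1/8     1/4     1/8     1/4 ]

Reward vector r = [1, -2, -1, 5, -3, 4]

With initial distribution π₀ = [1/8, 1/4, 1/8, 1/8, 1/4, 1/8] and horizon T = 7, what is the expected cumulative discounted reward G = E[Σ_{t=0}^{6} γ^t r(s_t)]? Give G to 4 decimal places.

t=0: π = [0.1250, 0.2500, 0.1250, 0.1250, 0.2500, 0.1250], E[r] = -0.1250, γ^t·E[r] = -0.125000, running G = -0.125000
t=1: π = [0.1563, 0.1563, 0.1875, 0.1719, 0.1719, 0.1563], E[r] = 0.6250, γ^t·E[r] = 0.562500, running G = 0.437500
t=2: π = [0.1465, 0.1445, 0.2109, 0.1641, 0.1699, 0.1641], E[r] = 0.6133, γ^t·E[r] = 0.496758, running G = 0.934258
t=3: π = [0.1462, 0.1431, 0.2107, 0.1636, 0.1726, 0.1638], E[r] = 0.6047, γ^t·E[r] = 0.440853, running G = 1.375111
t=4: π = [0.1466, 0.1429, 0.2105, 0.1634, 0.1729, 0.1638], E[r] = 0.6034, γ^t·E[r] = 0.395887, running G = 1.770997
t=5: π = [0.1466, 0.1429, 0.2105, 0.1633, 0.1729, 0.1638], E[r] = 0.6035, γ^t·E[r] = 0.356332, running G = 2.127329
t=6: π = [0.1466, 0.1429, 0.2105, 0.1633, 0.1729, 0.1638], E[r] = 0.6035, γ^t·E[r] = 0.320733, running G = 2.448062

G = 2.4481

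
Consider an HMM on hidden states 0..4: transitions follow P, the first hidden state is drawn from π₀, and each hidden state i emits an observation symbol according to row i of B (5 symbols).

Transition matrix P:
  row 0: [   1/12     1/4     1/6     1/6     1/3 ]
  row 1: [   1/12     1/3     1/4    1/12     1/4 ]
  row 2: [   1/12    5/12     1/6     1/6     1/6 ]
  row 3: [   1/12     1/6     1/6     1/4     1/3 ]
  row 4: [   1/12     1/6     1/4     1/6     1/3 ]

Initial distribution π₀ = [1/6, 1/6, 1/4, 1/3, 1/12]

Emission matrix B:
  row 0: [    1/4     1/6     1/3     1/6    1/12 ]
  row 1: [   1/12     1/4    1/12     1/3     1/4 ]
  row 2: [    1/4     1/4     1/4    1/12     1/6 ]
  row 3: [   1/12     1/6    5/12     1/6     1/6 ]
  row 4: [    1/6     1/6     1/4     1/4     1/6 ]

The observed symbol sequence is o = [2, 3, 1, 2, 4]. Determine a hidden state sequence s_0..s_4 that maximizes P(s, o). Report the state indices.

path = [2, 1, 1, 2, 1]

t=0: δ = [5.556e-02, 1.389e-02, 6.250e-02, 1.389e-01, 2.083e-02]  (obs o_0=2)
t=1: δ = [1.929e-03, 8.681e-03, 1.929e-03, 5.787e-03, 1.157e-02]  ψ = [3, 2, 3, 3, 3]  (obs o_1=3)
t=2: δ = [1.608e-04, 7.234e-04, 7.234e-04, 3.215e-04, 6.430e-04]  ψ = [4, 1, 4, 4, 4]  (obs o_2=1)
t=3: δ = [2.009e-05, 2.512e-05, 4.521e-05, 5.023e-05, 5.358e-05]  ψ = [1, 2, 1, 2, 4]  (obs o_3=2)
t=4: δ = [3.721e-07, 4.710e-06, 2.233e-06, 2.093e-06, 2.977e-06]  ψ = [4, 2, 4, 3, 4]  (obs o_4=4)
backtrack: best end state = 1; path = [2, 1, 1, 2, 1]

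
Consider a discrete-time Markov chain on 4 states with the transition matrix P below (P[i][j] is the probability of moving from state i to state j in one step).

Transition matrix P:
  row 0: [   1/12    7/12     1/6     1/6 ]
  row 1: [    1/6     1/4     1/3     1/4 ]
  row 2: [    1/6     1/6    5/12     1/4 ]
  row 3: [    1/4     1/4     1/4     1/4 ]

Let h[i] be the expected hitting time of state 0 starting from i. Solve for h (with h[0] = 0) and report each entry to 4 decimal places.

h = [0.0000, 5.3333, 5.3333, 4.8889]

First-step conditioning: h[0] = 0; for i ≠ 0, h[i] = 1 + Σ_k P[i][k]·h[k].
  h[1] = 1 + 1/4·h[1] + 1/3·h[2] + 1/4·h[3]
  h[2] = 1 + 1/6·h[1] + 5/12·h[2] + 1/4·h[3]
  h[3] = 1 + 1/4·h[1] + 1/4·h[2] + 1/4·h[3]
Solving the 3×3 linear system over states ≠ 0 gives exactly h = [0, 16/3, 16/3, 44/9] (h[0] = 0 is the target).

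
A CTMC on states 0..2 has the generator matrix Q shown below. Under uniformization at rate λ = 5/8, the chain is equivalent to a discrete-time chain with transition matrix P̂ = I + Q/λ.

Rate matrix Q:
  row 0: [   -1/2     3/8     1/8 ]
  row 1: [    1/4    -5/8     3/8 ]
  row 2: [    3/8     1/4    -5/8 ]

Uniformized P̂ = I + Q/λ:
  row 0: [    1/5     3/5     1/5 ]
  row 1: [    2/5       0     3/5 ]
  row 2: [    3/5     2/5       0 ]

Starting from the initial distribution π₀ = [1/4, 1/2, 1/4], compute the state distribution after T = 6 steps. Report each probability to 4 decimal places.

π = [0.3814, 0.3392, 0.2794]

t=0: π = [0.2500, 0.5000, 0.2500]
t=1: π = [0.4000, 0.2500, 0.3500]
t=2: π = [0.3900, 0.3800, 0.2300]
t=3: π = [0.3680, 0.3260, 0.3060]
t=4: π = [0.3876, 0.3432, 0.2692]
t=5: π = [0.3763, 0.3402, 0.2834]
t=6: π = [0.3814, 0.3392, 0.2794]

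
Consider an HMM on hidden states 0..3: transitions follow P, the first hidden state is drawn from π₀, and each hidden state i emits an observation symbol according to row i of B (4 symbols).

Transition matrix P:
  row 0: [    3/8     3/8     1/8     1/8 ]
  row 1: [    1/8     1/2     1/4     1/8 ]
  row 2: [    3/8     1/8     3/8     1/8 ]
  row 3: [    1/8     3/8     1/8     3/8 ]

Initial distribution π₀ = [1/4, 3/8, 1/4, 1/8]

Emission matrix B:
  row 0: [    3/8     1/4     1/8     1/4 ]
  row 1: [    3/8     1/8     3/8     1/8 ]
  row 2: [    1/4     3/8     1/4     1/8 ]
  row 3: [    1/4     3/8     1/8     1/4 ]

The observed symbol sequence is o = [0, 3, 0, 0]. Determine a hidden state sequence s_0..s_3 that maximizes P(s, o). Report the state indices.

path = [1, 1, 1, 1]

t=0: δ = [9.375e-02, 1.406e-01, 6.250e-02, 3.125e-02]  (obs o_0=0)
t=1: δ = [8.789e-03, 8.789e-03, 4.395e-03, 4.395e-03]  ψ = [0, 1, 1, 1]  (obs o_1=3)
t=2: δ = [1.236e-03, 1.648e-03, 5.493e-04, 4.120e-04]  ψ = [0, 1, 1, 3]  (obs o_2=0)
t=3: δ = [1.738e-04, 3.090e-04, 1.030e-04, 5.150e-05]  ψ = [0, 1, 1, 1]  (obs o_3=0)
backtrack: best end state = 1; path = [1, 1, 1, 1]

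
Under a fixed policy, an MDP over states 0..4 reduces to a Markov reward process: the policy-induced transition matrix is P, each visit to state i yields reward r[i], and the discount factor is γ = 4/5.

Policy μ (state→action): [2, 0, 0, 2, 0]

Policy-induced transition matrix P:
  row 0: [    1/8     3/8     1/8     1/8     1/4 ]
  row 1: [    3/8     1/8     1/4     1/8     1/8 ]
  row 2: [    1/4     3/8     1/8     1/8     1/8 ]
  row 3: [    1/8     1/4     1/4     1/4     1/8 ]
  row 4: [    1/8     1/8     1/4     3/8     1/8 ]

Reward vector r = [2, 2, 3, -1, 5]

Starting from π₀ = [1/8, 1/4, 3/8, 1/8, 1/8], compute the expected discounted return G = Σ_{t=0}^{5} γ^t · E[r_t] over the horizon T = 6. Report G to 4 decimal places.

G = 8.0209

t=0: π = [0.1250, 0.2500, 0.3750, 0.1250, 0.1250], E[r] = 2.3750, γ^t·E[r] = 2.375000, running G = 2.375000
t=1: π = [0.2344, 0.2656, 0.1875, 0.1719, 0.1406], E[r] = 2.0938, γ^t·E[r] = 1.675000, running G = 4.050000
t=2: π = [0.2148, 0.2520, 0.1973, 0.1816, 0.1543], E[r] = 2.1152, γ^t·E[r] = 1.353750, running G = 5.403750
t=3: π = [0.2126, 0.2507, 0.1985, 0.1863, 0.1519], E[r] = 2.0952, γ^t·E[r] = 1.072750, running G = 6.476500
t=4: π = [0.2125, 0.2511, 0.1986, 0.1862, 0.1516], E[r] = 2.0946, γ^t·E[r] = 0.857950, running G = 7.334450
t=5: π = [0.2126, 0.2511, 0.1986, 0.1862, 0.1516], E[r] = 2.0948, γ^t·E[r] = 0.686414, running G = 8.020864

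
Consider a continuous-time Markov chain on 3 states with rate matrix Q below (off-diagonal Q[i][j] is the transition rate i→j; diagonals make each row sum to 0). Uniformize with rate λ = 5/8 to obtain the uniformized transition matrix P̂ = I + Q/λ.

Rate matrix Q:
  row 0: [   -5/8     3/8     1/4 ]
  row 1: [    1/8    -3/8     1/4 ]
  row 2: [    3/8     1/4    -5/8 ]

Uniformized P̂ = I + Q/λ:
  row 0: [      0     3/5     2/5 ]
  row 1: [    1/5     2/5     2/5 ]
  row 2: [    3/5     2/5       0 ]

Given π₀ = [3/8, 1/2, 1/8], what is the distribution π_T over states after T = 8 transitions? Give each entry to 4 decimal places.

π = [0.2621, 0.4523, 0.2856]

t=0: π = [0.3750, 0.5000, 0.1250]
t=1: π = [0.1750, 0.4750, 0.3500]
t=2: π = [0.3050, 0.4350, 0.2600]
t=3: π = [0.2430, 0.4610, 0.2960]
t=4: π = [0.2698, 0.4486, 0.2816]
t=5: π = [0.2587, 0.4540, 0.2874]
t=6: π = [0.2632, 0.4517, 0.2851]
t=7: π = [0.2614, 0.4526, 0.2860]
t=8: π = [0.2621, 0.4523, 0.2856]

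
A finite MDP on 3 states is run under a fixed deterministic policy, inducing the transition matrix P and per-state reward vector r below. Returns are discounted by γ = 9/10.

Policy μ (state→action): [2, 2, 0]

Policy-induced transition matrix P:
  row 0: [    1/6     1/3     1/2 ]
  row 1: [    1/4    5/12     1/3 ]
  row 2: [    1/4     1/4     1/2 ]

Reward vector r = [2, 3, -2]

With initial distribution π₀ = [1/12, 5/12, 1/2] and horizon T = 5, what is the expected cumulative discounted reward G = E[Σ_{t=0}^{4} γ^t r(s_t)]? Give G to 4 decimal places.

G = 2.1465

t=0: π = [0.0833, 0.4167, 0.5000], E[r] = 0.4167, γ^t·E[r] = 0.416667, running G = 0.416667
t=1: π = [0.2431, 0.3264, 0.4306], E[r] = 0.6042, γ^t·E[r] = 0.543750, running G = 0.960417
t=2: π = [0.2297, 0.3247, 0.4456], E[r] = 0.5422, γ^t·E[r] = 0.439219, running G = 1.399635
t=3: π = [0.2309, 0.3233, 0.4459], E[r] = 0.5397, γ^t·E[r] = 0.393434, running G = 1.793069
t=4: π = [0.2308, 0.3231, 0.4461], E[r] = 0.5386, γ^t·E[r] = 0.353386, running G = 2.146455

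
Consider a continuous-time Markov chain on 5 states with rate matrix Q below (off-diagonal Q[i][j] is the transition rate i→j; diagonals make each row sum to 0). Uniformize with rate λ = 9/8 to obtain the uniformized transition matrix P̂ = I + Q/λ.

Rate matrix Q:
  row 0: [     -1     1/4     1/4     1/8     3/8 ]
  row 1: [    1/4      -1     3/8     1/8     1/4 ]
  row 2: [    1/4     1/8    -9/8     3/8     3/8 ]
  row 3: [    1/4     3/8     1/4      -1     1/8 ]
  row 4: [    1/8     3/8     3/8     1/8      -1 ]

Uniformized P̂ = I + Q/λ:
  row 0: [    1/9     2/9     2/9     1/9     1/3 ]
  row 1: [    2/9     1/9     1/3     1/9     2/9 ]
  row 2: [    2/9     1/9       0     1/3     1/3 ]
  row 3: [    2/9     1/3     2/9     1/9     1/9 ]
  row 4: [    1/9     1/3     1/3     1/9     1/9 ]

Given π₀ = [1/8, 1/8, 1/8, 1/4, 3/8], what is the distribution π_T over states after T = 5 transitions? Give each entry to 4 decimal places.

π = [0.1775, 0.2164, 0.2217, 0.1604, 0.2239]

t=0: π = [0.1250, 0.1250, 0.1250, 0.2500, 0.3750]
t=1: π = [0.1667, 0.2639, 0.2500, 0.1389, 0.1806]
t=2: π = [0.1836, 0.2006, 0.2160, 0.1667, 0.2330]
t=3: π = [0.1759, 0.2203, 0.2224, 0.1591, 0.2222]
t=4: π = [0.1780, 0.2154, 0.2220, 0.1605, 0.2241]
t=5: π = [0.1775, 0.2164, 0.2217, 0.1604, 0.2239]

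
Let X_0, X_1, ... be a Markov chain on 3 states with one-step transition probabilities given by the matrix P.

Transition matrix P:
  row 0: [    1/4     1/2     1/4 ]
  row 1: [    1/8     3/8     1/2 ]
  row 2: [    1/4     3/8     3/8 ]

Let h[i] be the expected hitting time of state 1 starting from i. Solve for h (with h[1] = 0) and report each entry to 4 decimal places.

h = [2.1538, 0.0000, 2.4615]

First-step conditioning: h[1] = 0; for i ≠ 1, h[i] = 1 + Σ_k P[i][k]·h[k].
  h[0] = 1 + 1/4·h[0] + 1/4·h[2]
  h[2] = 1 + 1/4·h[0] + 3/8·h[2]
Solving the 2×2 linear system over states ≠ 1 gives exactly h = [28/13, 0, 32/13] (h[1] = 0 is the target).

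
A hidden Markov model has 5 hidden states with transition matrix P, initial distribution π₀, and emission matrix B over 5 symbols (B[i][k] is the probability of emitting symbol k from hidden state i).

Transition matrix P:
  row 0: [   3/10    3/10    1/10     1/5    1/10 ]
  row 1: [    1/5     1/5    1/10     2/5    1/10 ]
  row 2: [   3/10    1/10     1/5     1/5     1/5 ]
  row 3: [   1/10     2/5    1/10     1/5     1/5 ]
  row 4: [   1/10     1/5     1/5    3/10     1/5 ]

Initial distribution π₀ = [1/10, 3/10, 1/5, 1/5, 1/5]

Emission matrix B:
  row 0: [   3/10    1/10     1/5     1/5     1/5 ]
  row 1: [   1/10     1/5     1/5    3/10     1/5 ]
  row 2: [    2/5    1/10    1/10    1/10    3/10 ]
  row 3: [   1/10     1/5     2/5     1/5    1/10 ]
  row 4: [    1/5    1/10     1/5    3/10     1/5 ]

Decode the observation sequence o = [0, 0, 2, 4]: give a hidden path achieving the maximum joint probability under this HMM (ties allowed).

t=0: δ = [3.000e-02, 3.000e-02, 8.000e-02, 2.000e-02, 4.000e-02]  (obs o_0=0)
t=1: δ = [7.200e-03, 9.000e-04, 6.400e-03, 1.600e-03, 3.200e-03]  ψ = [2, 0, 2, 2, 2]  (obs o_1=0)
t=2: δ = [4.320e-04, 4.320e-04, 1.280e-04, 5.760e-04, 2.560e-04]  ψ = [0, 0, 2, 0, 2]  (obs o_2=2)
t=3: δ = [2.592e-05, 4.608e-05, 1.728e-05, 1.728e-05, 2.304e-05]  ψ = [0, 3, 3, 1, 3]  (obs o_3=4)
backtrack: best end state = 1; path = [2, 0, 3, 1]

path = [2, 0, 3, 1]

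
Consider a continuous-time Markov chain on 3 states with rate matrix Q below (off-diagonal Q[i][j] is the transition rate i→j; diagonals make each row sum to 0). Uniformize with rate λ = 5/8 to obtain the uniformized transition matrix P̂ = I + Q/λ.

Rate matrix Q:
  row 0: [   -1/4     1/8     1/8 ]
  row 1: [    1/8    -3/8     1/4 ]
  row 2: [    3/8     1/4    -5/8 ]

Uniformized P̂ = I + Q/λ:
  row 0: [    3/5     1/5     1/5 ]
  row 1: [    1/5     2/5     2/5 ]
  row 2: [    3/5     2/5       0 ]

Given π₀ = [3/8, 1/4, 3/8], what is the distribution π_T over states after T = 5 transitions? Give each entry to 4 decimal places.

π = [0.4784, 0.3045, 0.2171]

t=0: π = [0.3750, 0.2500, 0.3750]
t=1: π = [0.5000, 0.3250, 0.1750]
t=2: π = [0.4700, 0.3000, 0.2300]
t=3: π = [0.4800, 0.3060, 0.2140]
t=4: π = [0.4776, 0.3040, 0.2184]
t=5: π = [0.4784, 0.3045, 0.2171]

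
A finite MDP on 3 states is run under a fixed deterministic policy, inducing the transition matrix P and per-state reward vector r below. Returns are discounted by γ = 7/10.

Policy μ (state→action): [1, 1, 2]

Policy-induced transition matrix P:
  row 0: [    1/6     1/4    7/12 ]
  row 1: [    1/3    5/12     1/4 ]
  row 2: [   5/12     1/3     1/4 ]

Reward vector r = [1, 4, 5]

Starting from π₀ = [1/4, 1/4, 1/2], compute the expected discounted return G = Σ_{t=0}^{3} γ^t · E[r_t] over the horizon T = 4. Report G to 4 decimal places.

G = 8.9422

t=0: π = [0.2500, 0.2500, 0.5000], E[r] = 3.7500, γ^t·E[r] = 3.750000, running G = 3.750000
t=1: π = [0.3333, 0.3333, 0.3333], E[r] = 3.3333, γ^t·E[r] = 2.333333, running G = 6.083333
t=2: π = [0.3056, 0.3333, 0.3611], E[r] = 3.4444, γ^t·E[r] = 1.687778, running G = 7.771111
t=3: π = [0.3125, 0.3356, 0.3519], E[r] = 3.4144, γ^t·E[r] = 1.171123, running G = 8.942234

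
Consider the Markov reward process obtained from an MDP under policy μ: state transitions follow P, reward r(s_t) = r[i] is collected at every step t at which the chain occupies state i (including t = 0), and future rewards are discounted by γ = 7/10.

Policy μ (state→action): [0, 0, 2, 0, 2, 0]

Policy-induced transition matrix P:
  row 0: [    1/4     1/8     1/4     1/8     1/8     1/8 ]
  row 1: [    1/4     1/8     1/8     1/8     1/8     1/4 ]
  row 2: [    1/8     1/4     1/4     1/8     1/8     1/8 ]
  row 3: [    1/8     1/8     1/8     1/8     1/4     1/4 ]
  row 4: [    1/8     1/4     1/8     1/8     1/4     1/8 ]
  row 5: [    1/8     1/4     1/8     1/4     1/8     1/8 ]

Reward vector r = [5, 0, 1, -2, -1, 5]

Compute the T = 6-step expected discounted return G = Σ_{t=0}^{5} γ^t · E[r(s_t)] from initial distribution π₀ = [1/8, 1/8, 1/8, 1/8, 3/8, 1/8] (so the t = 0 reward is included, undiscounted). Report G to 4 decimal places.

t=0: π = [0.1250, 0.1250, 0.1250, 0.1250, 0.3750, 0.1250], E[r] = 0.7500, γ^t·E[r] = 0.750000, running G = 0.750000
t=1: π = [0.1563, 0.2031, 0.1563, 0.1406, 0.1875, 0.1563], E[r] = 1.2500, γ^t·E[r] = 0.875000, running G = 1.625000
t=2: π = [0.1699, 0.1875, 0.1641, 0.1445, 0.1660, 0.1680], E[r] = 1.3984, γ^t·E[r] = 0.685234, running G = 2.310234
t=3: π = [0.1697, 0.1873, 0.1667, 0.1460, 0.1638, 0.1665], E[r] = 1.3918, γ^t·E[r] = 0.477403, running G = 2.787637
t=4: π = [0.1696, 0.1871, 0.1671, 0.1458, 0.1637, 0.1667], E[r] = 1.3931, γ^t·E[r] = 0.334475, running G = 3.122113
t=5: π = [0.1696, 0.1872, 0.1671, 0.1458, 0.1637, 0.1666], E[r] = 1.3928, γ^t·E[r] = 0.234086, running G = 3.356199

G = 3.3562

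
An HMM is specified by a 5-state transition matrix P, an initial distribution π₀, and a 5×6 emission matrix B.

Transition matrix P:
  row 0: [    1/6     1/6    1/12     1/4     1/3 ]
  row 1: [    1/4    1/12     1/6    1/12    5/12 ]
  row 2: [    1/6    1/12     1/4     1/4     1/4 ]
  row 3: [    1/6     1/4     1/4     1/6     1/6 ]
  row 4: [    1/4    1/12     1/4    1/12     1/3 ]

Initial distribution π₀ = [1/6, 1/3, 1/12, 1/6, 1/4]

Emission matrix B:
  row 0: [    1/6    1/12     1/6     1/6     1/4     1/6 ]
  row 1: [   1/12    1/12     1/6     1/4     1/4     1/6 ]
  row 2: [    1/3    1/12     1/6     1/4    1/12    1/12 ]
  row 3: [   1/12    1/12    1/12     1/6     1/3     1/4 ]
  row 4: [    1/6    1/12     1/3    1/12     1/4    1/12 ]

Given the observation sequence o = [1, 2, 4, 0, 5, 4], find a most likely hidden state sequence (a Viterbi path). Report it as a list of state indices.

t=0: δ = [1.389e-02, 2.778e-02, 6.944e-03, 1.389e-02, 2.083e-02]  (obs o_0=1)
t=1: δ = [1.157e-03, 5.787e-04, 8.681e-04, 2.894e-04, 3.858e-03]  ψ = [1, 3, 4, 0, 1]  (obs o_1=2)
t=2: δ = [2.411e-04, 8.038e-05, 8.038e-05, 1.072e-04, 3.215e-04]  ψ = [4, 4, 4, 4, 4]  (obs o_2=4)
t=3: δ = [1.340e-05, 3.349e-06, 2.679e-05, 5.023e-06, 1.786e-05]  ψ = [4, 0, 4, 0, 4]  (obs o_3=0)
t=4: δ = [7.442e-07, 3.721e-07, 5.582e-07, 1.674e-06, 5.582e-07]  ψ = [2, 0, 2, 2, 2]  (obs o_4=5)
t=5: δ = [6.977e-08, 1.047e-07, 3.489e-08, 9.303e-08, 6.977e-08]  ψ = [3, 3, 3, 3, 3]  (obs o_5=4)
backtrack: best end state = 1; path = [1, 4, 4, 2, 3, 1]

path = [1, 4, 4, 2, 3, 1]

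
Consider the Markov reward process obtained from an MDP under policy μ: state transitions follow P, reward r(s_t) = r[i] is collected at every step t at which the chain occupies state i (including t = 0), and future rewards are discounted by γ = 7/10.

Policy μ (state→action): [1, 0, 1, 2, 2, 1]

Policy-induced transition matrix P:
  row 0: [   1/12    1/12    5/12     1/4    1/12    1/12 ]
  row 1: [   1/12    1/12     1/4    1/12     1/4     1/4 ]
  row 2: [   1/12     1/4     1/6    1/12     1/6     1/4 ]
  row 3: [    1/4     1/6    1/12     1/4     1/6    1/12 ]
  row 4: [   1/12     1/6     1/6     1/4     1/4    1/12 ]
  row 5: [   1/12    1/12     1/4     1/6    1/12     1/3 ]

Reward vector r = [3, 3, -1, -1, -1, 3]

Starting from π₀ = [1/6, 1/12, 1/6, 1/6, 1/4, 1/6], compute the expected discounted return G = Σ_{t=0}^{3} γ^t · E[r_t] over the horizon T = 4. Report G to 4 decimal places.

G = 1.8160

t=0: π = [0.1667, 0.0833, 0.1667, 0.1667, 0.2500, 0.1667], E[r] = 0.6667, γ^t·E[r] = 0.666667, running G = 0.666667
t=1: π = [0.1111, 0.1458, 0.2153, 0.1944, 0.1667, 0.1667], E[r] = 0.6944, γ^t·E[r] = 0.486111, running G = 1.152778
t=2: π = [0.1157, 0.1493, 0.2043, 0.1759, 0.1696, 0.1852], E[r] = 0.8009, γ^t·E[r] = 0.392454, running G = 1.545231
t=3: π = [0.1127, 0.1462, 0.2088, 0.1756, 0.1682, 0.1886], E[r] = 0.7895, γ^t·E[r] = 0.270814, running G = 1.816045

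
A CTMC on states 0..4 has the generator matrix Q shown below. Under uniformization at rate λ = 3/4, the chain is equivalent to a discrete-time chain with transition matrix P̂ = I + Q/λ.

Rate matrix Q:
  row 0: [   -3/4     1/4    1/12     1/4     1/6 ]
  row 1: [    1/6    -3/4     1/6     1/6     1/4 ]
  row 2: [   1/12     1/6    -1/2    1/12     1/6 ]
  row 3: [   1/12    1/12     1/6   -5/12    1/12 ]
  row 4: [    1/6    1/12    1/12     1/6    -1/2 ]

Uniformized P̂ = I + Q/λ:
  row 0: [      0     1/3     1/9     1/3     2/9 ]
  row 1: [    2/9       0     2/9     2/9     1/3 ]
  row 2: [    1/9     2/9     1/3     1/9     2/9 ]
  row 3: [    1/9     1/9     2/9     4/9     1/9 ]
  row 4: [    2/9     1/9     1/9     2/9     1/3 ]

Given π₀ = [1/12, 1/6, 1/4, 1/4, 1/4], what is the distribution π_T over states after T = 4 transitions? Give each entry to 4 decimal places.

π = [0.1381, 0.1482, 0.2033, 0.2763, 0.2341]

t=0: π = [0.0833, 0.1667, 0.2500, 0.2500, 0.2500]
t=1: π = [0.1481, 0.1389, 0.2130, 0.2593, 0.2407]
t=2: π = [0.1368, 0.1523, 0.2027, 0.2726, 0.2356]
t=3: π = [0.1390, 0.1471, 0.2034, 0.2755, 0.2350]
t=4: π = [0.1381, 0.1482, 0.2033, 0.2763, 0.2341]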